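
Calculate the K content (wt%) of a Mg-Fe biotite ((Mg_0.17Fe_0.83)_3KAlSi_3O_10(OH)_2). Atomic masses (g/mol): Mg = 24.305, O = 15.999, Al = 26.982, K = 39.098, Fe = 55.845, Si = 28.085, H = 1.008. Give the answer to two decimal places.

Formula mass = 0.51·24.305 + 2.49·55.845 + 1·39.098 + 1·26.982 + 3·28.085 + 12·15.999 + 2·1.008 = 495.789 g/mol, of which 39.098 g is K.
So K makes up 39.098/495.789 = 0.0789 of the mass, i.e. 7.89%.

7.89 wt%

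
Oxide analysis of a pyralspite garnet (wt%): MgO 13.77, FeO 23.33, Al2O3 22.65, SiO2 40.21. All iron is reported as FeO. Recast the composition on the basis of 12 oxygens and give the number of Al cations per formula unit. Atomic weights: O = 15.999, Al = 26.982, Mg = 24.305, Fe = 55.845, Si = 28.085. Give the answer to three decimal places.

1.996 Al apfu

MgO (M=40.304): mol = 0.34165; Mg = 0.34165, O = 0.34165.
FeO (M=71.844): mol = 0.32473; Fe = 0.32473, O = 0.32473.
Al2O3 (M=101.961): mol = 0.22214; Al = 0.44428, O = 0.66642.
SiO2 (M=60.083): mol = 0.66924; Si = 0.66924, O = 1.33848.
ΣO = 2.67128; factor = 12/ΣO = 4.49223.
Al apfu = 0.44428 × 4.49223 = 1.996.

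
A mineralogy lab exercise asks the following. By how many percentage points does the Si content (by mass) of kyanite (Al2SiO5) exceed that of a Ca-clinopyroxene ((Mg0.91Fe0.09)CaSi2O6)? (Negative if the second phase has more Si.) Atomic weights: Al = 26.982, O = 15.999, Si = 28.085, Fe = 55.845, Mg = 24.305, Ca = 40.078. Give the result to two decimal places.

M(Al2SiO5) = 162.044 g/mol, so wt% Si = 28.085/162.044 × 100 = 17.33%.
M((Mg0.91Fe0.09)CaSi2O6) = 219.386 g/mol, so wt% Si = 56.170/219.386 × 100 = 25.60%.
17.33 − 25.60 = -8.27 pp.

-8.27 percentage points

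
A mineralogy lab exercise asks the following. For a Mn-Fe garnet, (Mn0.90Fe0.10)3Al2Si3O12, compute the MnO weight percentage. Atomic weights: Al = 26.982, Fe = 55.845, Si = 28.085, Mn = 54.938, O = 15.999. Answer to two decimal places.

38.67 wt%

M((Mn0.90Fe0.10)3Al2Si3O12) = 495.293 g/mol; M(MnO) = 70.937 g/mol.
Moles MnO per formula unit = 2.70 Mn ÷ 1 = 2.7000.
MnO fraction = (2.7000 × 70.937) / 495.293 = 191.530/495.293 = 0.3867.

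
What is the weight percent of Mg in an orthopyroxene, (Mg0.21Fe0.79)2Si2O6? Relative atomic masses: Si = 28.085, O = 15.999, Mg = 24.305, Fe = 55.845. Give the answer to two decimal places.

4.07 wt%

Molar mass of (Mg0.21Fe0.79)2Si2O6: 0.42×24.305 + 1.58×55.845 + 2×28.085 + 6×15.999 = 250.607 g/mol.
Mass of Mg per formula unit: 0.42 × 24.305 = 10.208 g.
Weight fraction Mg = 10.208 / 250.607 = 0.0407.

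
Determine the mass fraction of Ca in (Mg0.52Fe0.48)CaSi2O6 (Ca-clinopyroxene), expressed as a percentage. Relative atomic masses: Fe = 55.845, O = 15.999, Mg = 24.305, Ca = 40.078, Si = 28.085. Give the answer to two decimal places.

17.30 weight percent

Molar mass of (Mg0.52Fe0.48)CaSi2O6: 0.52·24.305 + 0.48·55.845 + 1·40.078 + 2·28.085 + 6·15.999 = 231.686 g/mol.
Mass of Ca per formula unit: 1 × 40.078 = 40.078 g.
Weight fraction Ca = 40.078 / 231.686 = 0.1730.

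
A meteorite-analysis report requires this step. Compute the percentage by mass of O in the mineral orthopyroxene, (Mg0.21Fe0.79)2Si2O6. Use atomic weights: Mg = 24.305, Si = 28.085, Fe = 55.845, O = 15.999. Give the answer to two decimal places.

38.30 wt%

Formula mass = 0.42×24.305 + 1.58×55.845 + 2×28.085 + 6×15.999 = 250.607 g/mol, of which 95.994 g is O.
So O makes up 95.994/250.607 = 0.3830 of the mass, i.e. 38.30%.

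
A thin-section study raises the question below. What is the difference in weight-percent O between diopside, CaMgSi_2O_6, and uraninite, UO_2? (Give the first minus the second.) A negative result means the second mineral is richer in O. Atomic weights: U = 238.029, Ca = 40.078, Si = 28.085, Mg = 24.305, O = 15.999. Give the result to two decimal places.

M(CaMgSi_2O_6) = 216.547 g/mol, so wt% O = 95.994/216.547 × 100 = 44.33%.
M(UO_2) = 270.027 g/mol, so wt% O = 31.998/270.027 × 100 = 11.85%.
44.33 − 11.85 = 32.48 pp.

32.48 percentage points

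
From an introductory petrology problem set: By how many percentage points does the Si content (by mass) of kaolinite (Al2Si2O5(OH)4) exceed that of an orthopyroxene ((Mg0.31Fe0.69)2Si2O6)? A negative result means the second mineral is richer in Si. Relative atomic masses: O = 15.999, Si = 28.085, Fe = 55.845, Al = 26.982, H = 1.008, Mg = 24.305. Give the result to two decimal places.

-1.23 percentage points

Si in Al2Si2O5(OH)4: molar mass 258.157 g/mol; 2×28.085 = 56.170 g → 21.76 wt%.
Si in (Mg0.31Fe0.69)2Si2O6: molar mass 244.299 g/mol; 2×28.085 = 56.170 g → 22.99 wt%.
Difference = 21.76 − 22.99 = -1.23 percentage points.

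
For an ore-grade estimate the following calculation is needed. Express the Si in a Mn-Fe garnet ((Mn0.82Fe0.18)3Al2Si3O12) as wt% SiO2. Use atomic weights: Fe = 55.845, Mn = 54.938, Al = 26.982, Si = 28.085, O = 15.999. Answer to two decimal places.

36.38 wt%

M((Mn0.82Fe0.18)3Al2Si3O12) = 495.511 g/mol; M(SiO2) = 60.083 g/mol.
Moles SiO2 per formula unit = 3 Si ÷ 1 = 3.0000.
SiO2 fraction = (3.0000 × 60.083) / 495.511 = 180.249/495.511 = 0.3638.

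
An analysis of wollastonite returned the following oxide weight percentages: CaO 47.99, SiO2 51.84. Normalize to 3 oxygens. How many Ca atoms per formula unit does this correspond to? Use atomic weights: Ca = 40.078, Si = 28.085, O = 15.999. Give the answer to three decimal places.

CaO: 47.99/56.077 = 0.85579 mol → 0.85579 mol Ca, 0.85579 mol O.
SiO2: 51.84/60.083 = 0.86281 mol → 0.86281 mol Si, 1.72562 mol O.
Total oxygen = 2.58141 mol. Normalization factor = 3/2.58141 = 1.16216.
Ca per 3 O = 0.85579 × 1.16216 = 0.995.

0.995 Ca apfu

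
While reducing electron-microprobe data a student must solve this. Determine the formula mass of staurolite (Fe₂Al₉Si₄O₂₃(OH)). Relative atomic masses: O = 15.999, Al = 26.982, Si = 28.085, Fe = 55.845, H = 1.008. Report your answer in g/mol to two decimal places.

Fe: 2 × 55.845 = 111.6900
Al: 9 × 26.982 = 242.8380
Si: 4 × 28.085 = 112.3400
O: 24 × 15.999 = 383.9760
H: 1 × 1.008 = 1.0080
Summing the contributions gives the formula mass.

851.85 g/mol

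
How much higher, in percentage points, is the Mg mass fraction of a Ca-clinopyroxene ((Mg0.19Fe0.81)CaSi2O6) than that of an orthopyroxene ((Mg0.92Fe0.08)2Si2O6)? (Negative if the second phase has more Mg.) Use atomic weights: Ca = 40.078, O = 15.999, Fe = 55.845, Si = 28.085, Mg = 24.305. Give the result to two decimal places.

-19.82 percentage points

M((Mg0.19Fe0.81)CaSi2O6) = 242.094 g/mol, so wt% Mg = 4.618/242.094 × 100 = 1.91%.
M((Mg0.92Fe0.08)2Si2O6) = 205.820 g/mol, so wt% Mg = 44.721/205.820 × 100 = 21.73%.
1.91 − 21.73 = -19.82 pp.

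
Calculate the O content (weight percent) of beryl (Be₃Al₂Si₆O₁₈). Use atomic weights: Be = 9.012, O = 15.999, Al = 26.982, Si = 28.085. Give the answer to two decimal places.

53.58 weight percent

M(Be₃Al₂Si₆O₁₈) = 537.492 g/mol.
O contributes 18 × 15.999 = 287.982 g per mole.
287.982/537.492 = 0.5358 → 53.58%.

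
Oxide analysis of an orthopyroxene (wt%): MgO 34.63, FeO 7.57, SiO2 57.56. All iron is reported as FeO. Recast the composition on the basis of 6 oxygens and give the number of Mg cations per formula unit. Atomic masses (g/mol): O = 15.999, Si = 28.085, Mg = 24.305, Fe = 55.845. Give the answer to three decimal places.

1.790 Mg apfu

34.63 wt% MgO ÷ 40.304 g/mol = 0.85922 mol, giving 0.85922 Mg and 0.85922 O.
7.57 wt% FeO ÷ 71.844 g/mol = 0.10537 mol, giving 0.10537 Fe and 0.10537 O.
57.56 wt% SiO2 ÷ 60.083 g/mol = 0.95801 mol, giving 0.95801 Si and 1.91602 O.
Oxygen sums to 2.88061; scaling by 6/2.88061 = 2.08289 puts the formula on 6 O.
Mg: 0.85922 × 2.08289 = 1.790 atoms per formula unit.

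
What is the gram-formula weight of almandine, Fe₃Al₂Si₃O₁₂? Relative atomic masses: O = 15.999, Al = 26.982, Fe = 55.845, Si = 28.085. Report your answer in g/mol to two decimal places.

497.74 g/mol

M = 3*55.845 + 2*26.982 + 3*28.085 + 12*15.999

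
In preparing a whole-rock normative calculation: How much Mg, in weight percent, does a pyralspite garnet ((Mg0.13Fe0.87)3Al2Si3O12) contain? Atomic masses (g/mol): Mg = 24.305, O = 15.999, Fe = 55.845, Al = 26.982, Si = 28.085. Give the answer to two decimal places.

1.95 weight percent

Molar mass of (Mg0.13Fe0.87)3Al2Si3O12: 0.39×24.305 + 2.61×55.845 + 2×26.982 + 3×28.085 + 12×15.999 = 485.441 g/mol.
Mass of Mg per formula unit: 0.39 × 24.305 = 9.479 g.
Weight fraction Mg = 9.479 / 485.441 = 0.0195.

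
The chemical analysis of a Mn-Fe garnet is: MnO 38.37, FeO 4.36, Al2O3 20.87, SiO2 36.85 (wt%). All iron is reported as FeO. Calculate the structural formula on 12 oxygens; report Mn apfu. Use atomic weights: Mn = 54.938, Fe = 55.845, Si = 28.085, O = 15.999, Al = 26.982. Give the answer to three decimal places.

2.658 Mn apfu

MnO (M=70.937): mol = 0.54090; Mn = 0.54090, O = 0.54090.
FeO (M=71.844): mol = 0.06069; Fe = 0.06069, O = 0.06069.
Al2O3 (M=101.961): mol = 0.20469; Al = 0.40938, O = 0.61407.
SiO2 (M=60.083): mol = 0.61332; Si = 0.61332, O = 1.22664.
ΣO = 2.44230; factor = 12/ΣO = 4.91340.
Mn apfu = 0.54090 × 4.91340 = 2.658.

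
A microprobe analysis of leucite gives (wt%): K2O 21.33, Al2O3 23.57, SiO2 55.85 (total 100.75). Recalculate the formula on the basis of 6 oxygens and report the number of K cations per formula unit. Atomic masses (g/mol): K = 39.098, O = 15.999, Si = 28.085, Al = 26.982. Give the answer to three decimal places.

0.978 K apfu

21.33 wt% K2O ÷ 94.195 g/mol = 0.22645 mol, giving 0.45290 K and 0.22645 O.
23.57 wt% Al2O3 ÷ 101.961 g/mol = 0.23117 mol, giving 0.46234 Al and 0.69351 O.
55.85 wt% SiO2 ÷ 60.083 g/mol = 0.92955 mol, giving 0.92955 Si and 1.85910 O.
Oxygen sums to 2.77906; scaling by 6/2.77906 = 2.15900 puts the formula on 6 O.
K: 0.45290 × 2.15900 = 0.978 atoms per formula unit.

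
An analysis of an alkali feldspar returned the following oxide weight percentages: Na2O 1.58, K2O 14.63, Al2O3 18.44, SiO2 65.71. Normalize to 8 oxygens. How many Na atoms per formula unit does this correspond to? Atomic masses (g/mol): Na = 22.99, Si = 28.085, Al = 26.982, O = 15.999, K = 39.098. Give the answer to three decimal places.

0.140 Na apfu

Na2O (M=61.979): mol = 0.02549; Na = 0.05098, O = 0.02549.
K2O (M=94.195): mol = 0.15532; K = 0.31064, O = 0.15532.
Al2O3 (M=101.961): mol = 0.18085; Al = 0.36170, O = 0.54255.
SiO2 (M=60.083): mol = 1.09365; Si = 1.09365, O = 2.18730.
ΣO = 2.91066; factor = 8/ΣO = 2.74852.
Na apfu = 0.05098 × 2.74852 = 0.140.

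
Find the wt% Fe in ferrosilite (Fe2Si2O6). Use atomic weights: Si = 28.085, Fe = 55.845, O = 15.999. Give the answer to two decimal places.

M(Fe2Si2O6) = 263.854 g/mol.
Fe contributes 2 × 55.845 = 111.690 g per mole.
111.690/263.854 = 0.4233 → 42.33%.

42.33 wt%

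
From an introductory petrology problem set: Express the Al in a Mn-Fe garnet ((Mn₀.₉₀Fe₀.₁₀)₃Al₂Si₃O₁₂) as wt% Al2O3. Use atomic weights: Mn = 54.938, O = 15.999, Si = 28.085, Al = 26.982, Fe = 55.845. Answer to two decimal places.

Formula mass = 495.293 g/mol.
2 Al → 1.0000 mol Al2O3 per formula unit; M(Al2O3) = 101.961, so Al2O3 mass = 101.961 g.
101.961/495.293 × 100 = 20.59 wt%.

20.59 wt%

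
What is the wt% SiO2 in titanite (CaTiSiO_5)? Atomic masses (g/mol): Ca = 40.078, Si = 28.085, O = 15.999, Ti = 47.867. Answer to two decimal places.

30.65 wt%

Molar mass of CaTiSiO_5 = 1*40.078 + 1*47.867 + 1*28.085 + 5*15.999 = 196.025 g/mol.
Each formula unit contains 1 Si, equivalent to 1/1 = 1.0000 mol SiO2.
M(SiO2) = 1×28.085 + 2×15.999 = 60.083 g/mol.
Mass of SiO2 per formula unit = 1.0000 × 60.083 = 60.083 g.
SiO2 wt% = 60.083 / 196.025 × 100 = 30.65%.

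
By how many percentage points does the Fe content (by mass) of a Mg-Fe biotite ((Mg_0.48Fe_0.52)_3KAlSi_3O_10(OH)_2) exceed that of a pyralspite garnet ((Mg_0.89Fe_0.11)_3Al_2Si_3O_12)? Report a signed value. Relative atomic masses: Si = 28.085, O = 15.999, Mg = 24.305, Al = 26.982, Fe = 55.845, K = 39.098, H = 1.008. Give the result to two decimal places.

First mineral: 87.118 g Fe in 466.456 g formula = 18.68 wt% Fe.
Second mineral: 18.429 g Fe in 413.530 g formula = 4.46 wt% Fe.
18.68% − 4.46% gives a difference of 14.22 percentage points.

14.22 percentage points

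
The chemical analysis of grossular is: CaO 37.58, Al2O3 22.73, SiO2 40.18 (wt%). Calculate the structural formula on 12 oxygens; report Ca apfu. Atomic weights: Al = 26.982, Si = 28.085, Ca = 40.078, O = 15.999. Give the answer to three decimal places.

37.58 wt% CaO ÷ 56.077 g/mol = 0.67015 mol, giving 0.67015 Ca and 0.67015 O.
22.73 wt% Al2O3 ÷ 101.961 g/mol = 0.22293 mol, giving 0.44586 Al and 0.66879 O.
40.18 wt% SiO2 ÷ 60.083 g/mol = 0.66874 mol, giving 0.66874 Si and 1.33748 O.
Oxygen sums to 2.67642; scaling by 12/2.67642 = 4.48360 puts the formula on 12 O.
Ca: 0.67015 × 4.48360 = 3.005 atoms per formula unit.

3.005 Ca apfu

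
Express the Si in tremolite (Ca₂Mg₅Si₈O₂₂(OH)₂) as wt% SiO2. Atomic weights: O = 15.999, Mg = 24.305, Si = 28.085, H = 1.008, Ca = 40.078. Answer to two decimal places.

Formula mass = 812.353 g/mol.
8 Si → 8.0000 mol SiO2 per formula unit; M(SiO2) = 60.083, so SiO2 mass = 480.664 g.
480.664/812.353 × 100 = 59.17 wt%.

59.17 wt%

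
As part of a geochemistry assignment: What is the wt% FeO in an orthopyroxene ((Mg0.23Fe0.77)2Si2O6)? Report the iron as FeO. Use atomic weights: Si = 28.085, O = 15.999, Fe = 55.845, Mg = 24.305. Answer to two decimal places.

M((Mg0.23Fe0.77)2Si2O6) = 249.346 g/mol; M(FeO) = 71.844 g/mol.
Moles FeO per formula unit = 1.54 Fe ÷ 1 = 1.5400.
FeO fraction = (1.5400 × 71.844) / 249.346 = 110.640/249.346 = 0.4437.

44.37 wt%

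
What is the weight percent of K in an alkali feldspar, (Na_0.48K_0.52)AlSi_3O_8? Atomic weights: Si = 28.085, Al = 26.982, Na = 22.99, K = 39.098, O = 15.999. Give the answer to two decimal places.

M((Na_0.48K_0.52)AlSi_3O_8) = 270.595 g/mol.
K contributes 0.52 × 39.098 = 20.331 g per mole.
20.331/270.595 = 0.0751 → 7.51%.

7.51 wt%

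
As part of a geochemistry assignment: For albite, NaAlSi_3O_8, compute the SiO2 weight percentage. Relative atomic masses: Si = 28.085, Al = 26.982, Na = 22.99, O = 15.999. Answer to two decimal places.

68.74 wt%

Formula mass = 262.219 g/mol.
3 Si → 3.0000 mol SiO2 per formula unit; M(SiO2) = 60.083, so SiO2 mass = 180.249 g.
180.249/262.219 × 100 = 68.74 wt%.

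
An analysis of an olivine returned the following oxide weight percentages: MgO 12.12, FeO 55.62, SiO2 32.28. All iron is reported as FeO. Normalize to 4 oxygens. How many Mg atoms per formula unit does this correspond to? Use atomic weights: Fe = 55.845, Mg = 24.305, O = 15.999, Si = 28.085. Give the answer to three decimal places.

MgO: 12.12/40.304 = 0.30071 mol → 0.30071 mol Mg, 0.30071 mol O.
FeO: 55.62/71.844 = 0.77418 mol → 0.77418 mol Fe, 0.77418 mol O.
SiO2: 32.28/60.083 = 0.53726 mol → 0.53726 mol Si, 1.07452 mol O.
Total oxygen = 2.14941 mol. Normalization factor = 4/2.14941 = 1.86098.
Mg per 4 O = 0.30071 × 1.86098 = 0.560.

0.560 Mg apfu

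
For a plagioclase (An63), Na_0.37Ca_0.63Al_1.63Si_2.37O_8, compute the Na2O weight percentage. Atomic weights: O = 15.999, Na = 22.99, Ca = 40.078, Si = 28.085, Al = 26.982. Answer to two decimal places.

Formula mass = 272.290 g/mol.
0.37 Na → 0.1850 mol Na2O per formula unit; M(Na2O) = 61.979, so Na2O mass = 11.466 g.
11.466/272.290 × 100 = 4.21 wt%.

4.21 wt%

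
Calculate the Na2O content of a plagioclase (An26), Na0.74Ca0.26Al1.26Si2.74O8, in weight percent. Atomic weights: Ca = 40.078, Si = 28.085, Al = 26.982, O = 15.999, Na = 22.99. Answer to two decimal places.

M(Na0.74Ca0.26Al1.26Si2.74O8) = 266.375 g/mol; M(Na2O) = 61.979 g/mol.
Moles Na2O per formula unit = 0.74 Na ÷ 2 = 0.3700.
Na2O fraction = (0.3700 × 61.979) / 266.375 = 22.932/266.375 = 0.0861.

8.61 wt%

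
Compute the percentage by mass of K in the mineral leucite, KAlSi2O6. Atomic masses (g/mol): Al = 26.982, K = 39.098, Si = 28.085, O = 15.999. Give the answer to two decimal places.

Molar mass of KAlSi2O6: 1·39.098 + 1·26.982 + 2·28.085 + 6·15.999 = 218.244 g/mol.
Mass of K per formula unit: 1 × 39.098 = 39.098 g.
Weight fraction K = 39.098 / 218.244 = 0.1791.

17.91 mass %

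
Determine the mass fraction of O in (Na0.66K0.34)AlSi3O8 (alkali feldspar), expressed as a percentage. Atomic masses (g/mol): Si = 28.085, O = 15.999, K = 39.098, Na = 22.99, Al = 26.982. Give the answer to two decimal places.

M((Na0.66K0.34)AlSi3O8) = 267.696 g/mol.
O contributes 8 × 15.999 = 127.992 g per mole.
127.992/267.696 = 0.4781 → 47.81%.

47.81 wt%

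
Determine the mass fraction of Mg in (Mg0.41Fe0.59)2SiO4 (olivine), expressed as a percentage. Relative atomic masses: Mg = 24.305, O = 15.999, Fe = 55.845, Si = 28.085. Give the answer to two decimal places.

M((Mg0.41Fe0.59)2SiO4) = 177.908 g/mol.
Mg contributes 0.82 × 24.305 = 19.930 g per mole.
19.930/177.908 = 0.1120 → 11.20%.

11.20 wt%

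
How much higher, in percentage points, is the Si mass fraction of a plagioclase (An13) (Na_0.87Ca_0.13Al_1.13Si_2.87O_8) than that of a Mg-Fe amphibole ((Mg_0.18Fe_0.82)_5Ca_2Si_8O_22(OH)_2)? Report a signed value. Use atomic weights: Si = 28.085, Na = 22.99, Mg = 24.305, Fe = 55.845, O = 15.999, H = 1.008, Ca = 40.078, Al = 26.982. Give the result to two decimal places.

6.64 percentage points

First mineral: 80.604 g Si in 264.297 g formula = 30.50 wt% Si.
Second mineral: 224.680 g Si in 941.667 g formula = 23.86 wt% Si.
30.50% − 23.86% gives a difference of 6.64 percentage points.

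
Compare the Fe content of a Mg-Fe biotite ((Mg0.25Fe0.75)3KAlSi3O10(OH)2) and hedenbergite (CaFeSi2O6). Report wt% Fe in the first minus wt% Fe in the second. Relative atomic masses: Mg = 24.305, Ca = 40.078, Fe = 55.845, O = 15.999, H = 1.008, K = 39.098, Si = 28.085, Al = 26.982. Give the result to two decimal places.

3.23 percentage points

Fe in (Mg0.25Fe0.75)3KAlSi3O10(OH)2: molar mass 488.219 g/mol; 2.25×55.845 = 125.651 g → 25.74 wt%.
Fe in CaFeSi2O6: molar mass 248.087 g/mol; 1×55.845 = 55.845 g → 22.51 wt%.
Difference = 25.74 − 22.51 = 3.23 percentage points.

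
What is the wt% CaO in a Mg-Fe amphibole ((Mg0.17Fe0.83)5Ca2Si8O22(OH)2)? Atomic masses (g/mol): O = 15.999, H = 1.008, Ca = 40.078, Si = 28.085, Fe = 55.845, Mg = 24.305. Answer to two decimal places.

Molar mass of (Mg0.17Fe0.83)5Ca2Si8O22(OH)2 = 0.85·24.305 + 4.15·55.845 + 2·40.078 + 8·28.085 + 24·15.999 + 2·1.008 = 943.244 g/mol.
Each formula unit contains 2 Ca, equivalent to 2/1 = 2.0000 mol CaO.
M(CaO) = 1×40.078 + 1×15.999 = 56.077 g/mol.
Mass of CaO per formula unit = 2.0000 × 56.077 = 112.154 g.
CaO wt% = 112.154 / 943.244 × 100 = 11.89%.

11.89 wt%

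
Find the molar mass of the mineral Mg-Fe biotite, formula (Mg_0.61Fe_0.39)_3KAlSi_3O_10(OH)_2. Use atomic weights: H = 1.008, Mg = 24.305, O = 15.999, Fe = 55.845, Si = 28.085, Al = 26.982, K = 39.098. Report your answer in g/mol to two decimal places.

M = 1.83(24.305) + 1.17(55.845) + 1(39.098) + 1(26.982) + 3(28.085) + 12(15.999) + 2(1.008)

454.16 g/mol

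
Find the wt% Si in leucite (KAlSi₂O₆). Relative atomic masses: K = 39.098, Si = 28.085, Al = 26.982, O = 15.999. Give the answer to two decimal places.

Formula mass = 1*39.098 + 1*26.982 + 2*28.085 + 6*15.999 = 218.244 g/mol, of which 56.170 g is Si.
So Si makes up 56.170/218.244 = 0.2574 of the mass, i.e. 25.74%.

25.74 wt%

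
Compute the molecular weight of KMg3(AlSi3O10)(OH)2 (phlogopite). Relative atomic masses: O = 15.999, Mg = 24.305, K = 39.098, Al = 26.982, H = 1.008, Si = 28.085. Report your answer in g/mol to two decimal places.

M = 1*39.098 + 3*24.305 + 1*26.982 + 3*28.085 + 12*15.999 + 2*1.008

417.25 g/mol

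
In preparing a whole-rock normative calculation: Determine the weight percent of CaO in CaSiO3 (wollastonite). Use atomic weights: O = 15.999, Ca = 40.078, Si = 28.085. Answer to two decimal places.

48.28 wt%

Formula mass = 116.160 g/mol.
1 Ca → 1.0000 mol CaO per formula unit; M(CaO) = 56.077, so CaO mass = 56.077 g.
56.077/116.160 × 100 = 48.28 wt%.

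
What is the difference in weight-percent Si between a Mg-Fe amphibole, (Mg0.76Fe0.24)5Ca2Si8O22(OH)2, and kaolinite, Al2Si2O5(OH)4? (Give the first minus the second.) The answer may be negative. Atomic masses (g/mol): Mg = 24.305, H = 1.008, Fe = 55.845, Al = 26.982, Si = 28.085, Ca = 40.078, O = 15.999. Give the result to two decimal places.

M((Mg0.76Fe0.24)5Ca2Si8O22(OH)2) = 850.201 g/mol, so wt% Si = 224.680/850.201 × 100 = 26.43%.
M(Al2Si2O5(OH)4) = 258.157 g/mol, so wt% Si = 56.170/258.157 × 100 = 21.76%.
26.43 − 21.76 = 4.67 pp.

4.67 percentage points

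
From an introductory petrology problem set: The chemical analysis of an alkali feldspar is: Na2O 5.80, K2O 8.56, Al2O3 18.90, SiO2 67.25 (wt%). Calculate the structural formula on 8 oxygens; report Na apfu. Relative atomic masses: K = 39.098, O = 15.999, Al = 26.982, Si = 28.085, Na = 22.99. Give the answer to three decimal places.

0.503 Na apfu

5.80 wt% Na2O ÷ 61.979 g/mol = 0.09358 mol, giving 0.18716 Na and 0.09358 O.
8.56 wt% K2O ÷ 94.195 g/mol = 0.09088 mol, giving 0.18176 K and 0.09088 O.
18.90 wt% Al2O3 ÷ 101.961 g/mol = 0.18536 mol, giving 0.37072 Al and 0.55608 O.
67.25 wt% SiO2 ÷ 60.083 g/mol = 1.11928 mol, giving 1.11928 Si and 2.23856 O.
Oxygen sums to 2.97910; scaling by 8/2.97910 = 2.68537 puts the formula on 8 O.
Na: 0.18716 × 2.68537 = 0.503 atoms per formula unit.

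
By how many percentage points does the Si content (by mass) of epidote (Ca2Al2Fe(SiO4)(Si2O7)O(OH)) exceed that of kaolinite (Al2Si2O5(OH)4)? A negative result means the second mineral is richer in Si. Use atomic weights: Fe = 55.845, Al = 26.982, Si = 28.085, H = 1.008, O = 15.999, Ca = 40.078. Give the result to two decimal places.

Si in Ca2Al2Fe(SiO4)(Si2O7)O(OH): molar mass 483.215 g/mol; 3×28.085 = 84.255 g → 17.44 wt%.
Si in Al2Si2O5(OH)4: molar mass 258.157 g/mol; 2×28.085 = 56.170 g → 21.76 wt%.
Difference = 17.44 − 21.76 = -4.32 percentage points.

-4.32 percentage points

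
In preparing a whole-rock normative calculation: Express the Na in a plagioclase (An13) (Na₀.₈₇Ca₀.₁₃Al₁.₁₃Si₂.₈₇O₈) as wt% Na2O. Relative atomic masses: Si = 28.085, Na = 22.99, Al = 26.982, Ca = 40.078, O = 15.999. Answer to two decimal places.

Formula mass = 264.297 g/mol.
0.87 Na → 0.4350 mol Na2O per formula unit; M(Na2O) = 61.979, so Na2O mass = 26.961 g.
26.961/264.297 × 100 = 10.20 wt%.

10.20 wt%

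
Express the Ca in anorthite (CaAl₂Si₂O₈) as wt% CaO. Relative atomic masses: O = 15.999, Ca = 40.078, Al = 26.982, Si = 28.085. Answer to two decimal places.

M(CaAl₂Si₂O₈) = 278.204 g/mol; M(CaO) = 56.077 g/mol.
Moles CaO per formula unit = 1 Ca ÷ 1 = 1.0000.
CaO fraction = (1.0000 × 56.077) / 278.204 = 56.077/278.204 = 0.2016.

20.16 wt%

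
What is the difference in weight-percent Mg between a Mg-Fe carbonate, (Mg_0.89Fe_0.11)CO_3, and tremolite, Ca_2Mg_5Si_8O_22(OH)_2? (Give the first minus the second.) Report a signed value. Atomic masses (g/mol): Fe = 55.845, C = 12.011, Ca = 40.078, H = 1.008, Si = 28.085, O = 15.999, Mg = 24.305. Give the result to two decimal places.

M((Mg_0.89Fe_0.11)CO_3) = 87.782 g/mol, so wt% Mg = 21.631/87.782 × 100 = 24.64%.
M(Ca_2Mg_5Si_8O_22(OH)_2) = 812.353 g/mol, so wt% Mg = 121.525/812.353 × 100 = 14.96%.
24.64 − 14.96 = 9.68 pp.

9.68 percentage points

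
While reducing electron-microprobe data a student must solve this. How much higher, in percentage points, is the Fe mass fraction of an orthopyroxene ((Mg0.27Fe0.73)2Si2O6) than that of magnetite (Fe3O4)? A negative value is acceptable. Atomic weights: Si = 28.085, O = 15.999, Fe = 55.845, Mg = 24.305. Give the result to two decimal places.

First mineral: 81.534 g Fe in 246.822 g formula = 33.03 wt% Fe.
Second mineral: 167.535 g Fe in 231.531 g formula = 72.36 wt% Fe.
33.03% − 72.36% gives a difference of -39.33 percentage points.

-39.33 percentage points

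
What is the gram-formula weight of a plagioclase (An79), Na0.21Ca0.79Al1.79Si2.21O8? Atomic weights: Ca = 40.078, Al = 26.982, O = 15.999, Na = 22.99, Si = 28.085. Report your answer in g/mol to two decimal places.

274.85 g/mol

The formula mass is the sum 0.21*22.99 + 0.79*40.078 + 1.79*26.982 + 2.21*28.085 + 8*15.999.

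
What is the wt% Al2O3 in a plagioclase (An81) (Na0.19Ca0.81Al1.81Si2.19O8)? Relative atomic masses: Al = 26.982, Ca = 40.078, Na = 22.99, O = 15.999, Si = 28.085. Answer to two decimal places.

M(Na0.19Ca0.81Al1.81Si2.19O8) = 275.167 g/mol; M(Al2O3) = 101.961 g/mol.
Moles Al2O3 per formula unit = 1.81 Al ÷ 2 = 0.9050.
Al2O3 fraction = (0.9050 × 101.961) / 275.167 = 92.275/275.167 = 0.3353.

33.53 wt%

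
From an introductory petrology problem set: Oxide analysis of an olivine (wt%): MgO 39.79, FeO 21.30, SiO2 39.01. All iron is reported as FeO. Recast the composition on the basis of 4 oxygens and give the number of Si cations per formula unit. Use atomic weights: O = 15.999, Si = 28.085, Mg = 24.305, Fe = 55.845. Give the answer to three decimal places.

1.006 Si apfu

MgO: 39.79/40.304 = 0.98725 mol → 0.98725 mol Mg, 0.98725 mol O.
FeO: 21.30/71.844 = 0.29648 mol → 0.29648 mol Fe, 0.29648 mol O.
SiO2: 39.01/60.083 = 0.64927 mol → 0.64927 mol Si, 1.29854 mol O.
Total oxygen = 2.58227 mol. Normalization factor = 4/2.58227 = 1.54902.
Si per 4 O = 0.64927 × 1.54902 = 1.006.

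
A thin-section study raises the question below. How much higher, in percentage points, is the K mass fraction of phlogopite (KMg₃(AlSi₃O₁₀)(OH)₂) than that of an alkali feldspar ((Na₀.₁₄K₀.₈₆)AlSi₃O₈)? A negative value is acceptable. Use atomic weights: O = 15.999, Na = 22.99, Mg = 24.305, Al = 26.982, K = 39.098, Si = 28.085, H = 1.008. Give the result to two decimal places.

-2.81 percentage points

M(KMg₃(AlSi₃O₁₀)(OH)₂) = 417.254 g/mol, so wt% K = 39.098/417.254 × 100 = 9.37%.
M((Na₀.₁₄K₀.₈₆)AlSi₃O₈) = 276.072 g/mol, so wt% K = 33.624/276.072 × 100 = 12.18%.
9.37 − 12.18 = -2.81 pp.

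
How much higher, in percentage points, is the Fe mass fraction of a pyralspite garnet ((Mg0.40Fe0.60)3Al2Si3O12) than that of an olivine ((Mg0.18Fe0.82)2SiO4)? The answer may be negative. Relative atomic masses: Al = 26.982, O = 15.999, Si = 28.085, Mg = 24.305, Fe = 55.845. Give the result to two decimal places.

Fe in (Mg0.40Fe0.60)3Al2Si3O12: molar mass 459.894 g/mol; 1.80×55.845 = 100.521 g → 21.86 wt%.
Fe in (Mg0.18Fe0.82)2SiO4: molar mass 192.417 g/mol; 1.64×55.845 = 91.586 g → 47.60 wt%.
Difference = 21.86 − 47.60 = -25.74 percentage points.

-25.74 percentage points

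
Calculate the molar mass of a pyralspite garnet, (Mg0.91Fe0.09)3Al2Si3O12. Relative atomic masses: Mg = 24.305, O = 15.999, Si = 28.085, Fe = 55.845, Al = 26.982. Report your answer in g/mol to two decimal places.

411.64 g/mol

M = 2.73*24.305 + 0.27*55.845 + 2*26.982 + 3*28.085 + 12*15.999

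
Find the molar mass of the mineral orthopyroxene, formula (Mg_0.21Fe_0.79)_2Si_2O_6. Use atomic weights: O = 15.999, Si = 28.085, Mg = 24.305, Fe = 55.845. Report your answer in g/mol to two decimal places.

Mg: 0.42 × 24.305 = 10.2081
Fe: 1.58 × 55.845 = 88.2351
Si: 2 × 28.085 = 56.1700
O: 6 × 15.999 = 95.9940
Summing the contributions gives the formula mass.

250.61 g/mol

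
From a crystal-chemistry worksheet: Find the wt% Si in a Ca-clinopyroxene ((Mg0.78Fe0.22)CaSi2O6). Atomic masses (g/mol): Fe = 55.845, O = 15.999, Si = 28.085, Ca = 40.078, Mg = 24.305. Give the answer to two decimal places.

M((Mg0.78Fe0.22)CaSi2O6) = 223.486 g/mol.
Si contributes 2 × 28.085 = 56.170 g per mole.
56.170/223.486 = 0.2513 → 25.13%.

25.13 wt%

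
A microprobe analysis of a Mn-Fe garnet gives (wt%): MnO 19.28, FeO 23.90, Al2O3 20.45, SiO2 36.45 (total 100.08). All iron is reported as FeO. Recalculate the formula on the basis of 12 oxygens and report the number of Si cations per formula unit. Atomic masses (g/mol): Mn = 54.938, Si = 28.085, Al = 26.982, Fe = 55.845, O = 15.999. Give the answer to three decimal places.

19.28 wt% MnO ÷ 70.937 g/mol = 0.27179 mol, giving 0.27179 Mn and 0.27179 O.
23.90 wt% FeO ÷ 71.844 g/mol = 0.33267 mol, giving 0.33267 Fe and 0.33267 O.
20.45 wt% Al2O3 ÷ 101.961 g/mol = 0.20057 mol, giving 0.40114 Al and 0.60171 O.
36.45 wt% SiO2 ÷ 60.083 g/mol = 0.60666 mol, giving 0.60666 Si and 1.21332 O.
Oxygen sums to 2.41949; scaling by 12/2.41949 = 4.95972 puts the formula on 12 O.
Si: 0.60666 × 4.95972 = 3.009 atoms per formula unit.

3.009 Si apfu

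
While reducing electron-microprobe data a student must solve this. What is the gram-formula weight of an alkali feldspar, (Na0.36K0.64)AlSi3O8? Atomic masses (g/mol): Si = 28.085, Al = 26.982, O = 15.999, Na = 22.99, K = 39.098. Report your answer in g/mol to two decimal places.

The formula mass is the sum 0.36×22.99 + 0.64×39.098 + 1×26.982 + 3×28.085 + 8×15.999.

272.53 g/mol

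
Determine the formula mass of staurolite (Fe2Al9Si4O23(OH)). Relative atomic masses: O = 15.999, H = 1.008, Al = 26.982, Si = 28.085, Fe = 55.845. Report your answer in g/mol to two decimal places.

The formula mass is the sum 2·55.845 + 9·26.982 + 4·28.085 + 24·15.999 + 1·1.008.

851.85 g/mol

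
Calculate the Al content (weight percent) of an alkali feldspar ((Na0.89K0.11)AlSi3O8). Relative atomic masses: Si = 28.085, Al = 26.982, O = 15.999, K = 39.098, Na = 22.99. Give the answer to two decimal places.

M((Na0.89K0.11)AlSi3O8) = 263.991 g/mol.
Al contributes 1 × 26.982 = 26.982 g per mole.
26.982/263.991 = 0.1022 → 10.22%.

10.22 weight percent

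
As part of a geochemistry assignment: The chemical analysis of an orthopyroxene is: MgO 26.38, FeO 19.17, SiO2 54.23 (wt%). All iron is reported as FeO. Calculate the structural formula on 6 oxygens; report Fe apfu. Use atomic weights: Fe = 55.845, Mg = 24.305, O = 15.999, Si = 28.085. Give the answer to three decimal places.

0.587 Fe apfu

26.38 wt% MgO ÷ 40.304 g/mol = 0.65453 mol, giving 0.65453 Mg and 0.65453 O.
19.17 wt% FeO ÷ 71.844 g/mol = 0.26683 mol, giving 0.26683 Fe and 0.26683 O.
54.23 wt% SiO2 ÷ 60.083 g/mol = 0.90258 mol, giving 0.90258 Si and 1.80516 O.
Oxygen sums to 2.72652; scaling by 6/2.72652 = 2.20061 puts the formula on 6 O.
Fe: 0.26683 × 2.20061 = 0.587 atoms per formula unit.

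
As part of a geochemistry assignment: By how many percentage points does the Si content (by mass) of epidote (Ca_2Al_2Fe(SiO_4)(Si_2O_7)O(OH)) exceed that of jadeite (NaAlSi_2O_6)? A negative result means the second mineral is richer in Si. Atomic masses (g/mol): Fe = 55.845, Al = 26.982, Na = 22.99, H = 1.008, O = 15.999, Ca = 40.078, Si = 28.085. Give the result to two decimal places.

M(Ca_2Al_2Fe(SiO_4)(Si_2O_7)O(OH)) = 483.215 g/mol, so wt% Si = 84.255/483.215 × 100 = 17.44%.
M(NaAlSi_2O_6) = 202.136 g/mol, so wt% Si = 56.170/202.136 × 100 = 27.79%.
17.44 − 27.79 = -10.35 pp.

-10.35 percentage points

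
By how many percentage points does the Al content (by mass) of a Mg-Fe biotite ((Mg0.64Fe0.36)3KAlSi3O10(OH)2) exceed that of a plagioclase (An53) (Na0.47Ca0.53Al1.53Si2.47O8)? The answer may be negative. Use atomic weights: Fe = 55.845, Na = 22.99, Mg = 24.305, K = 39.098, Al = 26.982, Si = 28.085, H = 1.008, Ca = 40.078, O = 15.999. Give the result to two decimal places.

-9.27 percentage points

First mineral: 26.982 g Al in 451.317 g formula = 5.98 wt% Al.
Second mineral: 41.282 g Al in 270.691 g formula = 15.25 wt% Al.
5.98% − 15.25% gives a difference of -9.27 percentage points.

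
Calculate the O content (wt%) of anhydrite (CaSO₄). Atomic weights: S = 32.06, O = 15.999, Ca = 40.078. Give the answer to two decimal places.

M(CaSO₄) = 136.134 g/mol.
O contributes 4 × 15.999 = 63.996 g per mole.
63.996/136.134 = 0.4701 → 47.01%.

47.01 wt%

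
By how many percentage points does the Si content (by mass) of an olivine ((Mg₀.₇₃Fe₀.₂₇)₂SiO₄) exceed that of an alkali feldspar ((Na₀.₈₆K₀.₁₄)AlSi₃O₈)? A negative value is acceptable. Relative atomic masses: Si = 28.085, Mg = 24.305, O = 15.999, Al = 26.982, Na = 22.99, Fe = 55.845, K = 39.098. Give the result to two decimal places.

-14.05 percentage points

First mineral: 28.085 g Si in 157.723 g formula = 17.81 wt% Si.
Second mineral: 84.255 g Si in 264.474 g formula = 31.86 wt% Si.
17.81% − 31.86% gives a difference of -14.05 percentage points.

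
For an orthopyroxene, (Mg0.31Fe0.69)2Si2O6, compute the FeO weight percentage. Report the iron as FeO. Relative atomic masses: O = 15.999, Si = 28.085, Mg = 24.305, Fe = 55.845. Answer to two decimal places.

M((Mg0.31Fe0.69)2Si2O6) = 244.299 g/mol; M(FeO) = 71.844 g/mol.
Moles FeO per formula unit = 1.38 Fe ÷ 1 = 1.3800.
FeO fraction = (1.3800 × 71.844) / 244.299 = 99.145/244.299 = 0.4058.

40.58 wt%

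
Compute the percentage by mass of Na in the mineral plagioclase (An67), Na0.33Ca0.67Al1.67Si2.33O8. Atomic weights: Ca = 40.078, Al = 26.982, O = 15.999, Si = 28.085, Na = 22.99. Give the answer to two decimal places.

M(Na0.33Ca0.67Al1.67Si2.33O8) = 272.929 g/mol.
Na contributes 0.33 × 22.99 = 7.587 g per mole.
7.587/272.929 = 0.0278 → 2.78%.

2.78 mass %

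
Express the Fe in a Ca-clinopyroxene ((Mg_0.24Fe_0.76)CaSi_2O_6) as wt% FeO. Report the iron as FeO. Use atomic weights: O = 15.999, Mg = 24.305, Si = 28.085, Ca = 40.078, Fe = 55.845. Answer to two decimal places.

22.70 wt%

Molar mass of (Mg_0.24Fe_0.76)CaSi_2O_6 = 0.24·24.305 + 0.76·55.845 + 1·40.078 + 2·28.085 + 6·15.999 = 240.517 g/mol.
Each formula unit contains 0.76 Fe, equivalent to 0.76/1 = 0.7600 mol FeO.
M(FeO) = 1×55.845 + 1×15.999 = 71.844 g/mol.
Mass of FeO per formula unit = 0.7600 × 71.844 = 54.601 g.
FeO wt% = 54.601 / 240.517 × 100 = 22.70%.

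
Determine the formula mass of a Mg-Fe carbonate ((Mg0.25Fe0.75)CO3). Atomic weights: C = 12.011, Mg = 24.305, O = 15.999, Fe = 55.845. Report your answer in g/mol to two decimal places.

The formula mass is the sum 0.25*24.305 + 0.75*55.845 + 1*12.011 + 3*15.999.

107.97 g/mol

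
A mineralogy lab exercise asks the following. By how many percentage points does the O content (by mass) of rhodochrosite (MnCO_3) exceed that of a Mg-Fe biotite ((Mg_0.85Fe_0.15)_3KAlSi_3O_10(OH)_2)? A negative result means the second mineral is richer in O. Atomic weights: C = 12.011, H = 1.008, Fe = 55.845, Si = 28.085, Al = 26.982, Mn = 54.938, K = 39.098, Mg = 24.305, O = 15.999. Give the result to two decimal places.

First mineral: 47.997 g O in 114.946 g formula = 41.76 wt% O.
Second mineral: 191.988 g O in 431.447 g formula = 44.50 wt% O.
41.76% − 44.50% gives a difference of -2.74 percentage points.

-2.74 percentage points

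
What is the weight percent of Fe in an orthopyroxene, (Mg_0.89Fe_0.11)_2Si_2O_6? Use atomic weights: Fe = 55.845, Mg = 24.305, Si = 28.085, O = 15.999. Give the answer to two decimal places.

Molar mass of (Mg_0.89Fe_0.11)_2Si_2O_6: 1.78*24.305 + 0.22*55.845 + 2*28.085 + 6*15.999 = 207.713 g/mol.
Mass of Fe per formula unit: 0.22 × 55.845 = 12.286 g.
Weight fraction Fe = 12.286 / 207.713 = 0.0591.

5.91 wt%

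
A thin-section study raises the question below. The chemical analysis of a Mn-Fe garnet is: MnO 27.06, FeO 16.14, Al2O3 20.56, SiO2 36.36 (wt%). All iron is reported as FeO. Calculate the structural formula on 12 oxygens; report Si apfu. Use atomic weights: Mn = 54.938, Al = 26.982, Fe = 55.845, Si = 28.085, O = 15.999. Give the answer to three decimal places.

27.06 wt% MnO ÷ 70.937 g/mol = 0.38147 mol, giving 0.38147 Mn and 0.38147 O.
16.14 wt% FeO ÷ 71.844 g/mol = 0.22465 mol, giving 0.22465 Fe and 0.22465 O.
20.56 wt% Al2O3 ÷ 101.961 g/mol = 0.20165 mol, giving 0.40330 Al and 0.60495 O.
36.36 wt% SiO2 ÷ 60.083 g/mol = 0.60516 mol, giving 0.60516 Si and 1.21032 O.
Oxygen sums to 2.42139; scaling by 12/2.42139 = 4.95583 puts the formula on 12 O.
Si: 0.60516 × 4.95583 = 2.999 atoms per formula unit.

2.999 Si apfu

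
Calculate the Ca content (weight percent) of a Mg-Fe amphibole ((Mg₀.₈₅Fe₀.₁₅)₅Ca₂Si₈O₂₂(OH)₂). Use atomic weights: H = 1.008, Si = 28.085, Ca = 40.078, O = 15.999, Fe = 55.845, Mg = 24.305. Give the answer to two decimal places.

Molar mass of (Mg₀.₈₅Fe₀.₁₅)₅Ca₂Si₈O₂₂(OH)₂: 4.25×24.305 + 0.75×55.845 + 2×40.078 + 8×28.085 + 24×15.999 + 2×1.008 = 836.008 g/mol.
Mass of Ca per formula unit: 2 × 40.078 = 80.156 g.
Weight fraction Ca = 80.156 / 836.008 = 0.0959.

9.59 weight percent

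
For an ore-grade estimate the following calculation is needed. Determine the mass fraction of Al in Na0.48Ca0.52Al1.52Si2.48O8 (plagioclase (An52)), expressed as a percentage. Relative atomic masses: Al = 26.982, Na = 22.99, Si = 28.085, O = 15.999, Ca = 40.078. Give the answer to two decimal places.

15.16 mass %

M(Na0.48Ca0.52Al1.52Si2.48O8) = 270.531 g/mol.
Al contributes 1.52 × 26.982 = 41.013 g per mole.
41.013/270.531 = 0.1516 → 15.16%.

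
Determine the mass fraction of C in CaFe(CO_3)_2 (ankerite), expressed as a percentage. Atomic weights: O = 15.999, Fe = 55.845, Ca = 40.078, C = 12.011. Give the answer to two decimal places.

11.12 mass %

M(CaFe(CO_3)_2) = 215.939 g/mol.
C contributes 2 × 12.011 = 24.022 g per mole.
24.022/215.939 = 0.1112 → 11.12%.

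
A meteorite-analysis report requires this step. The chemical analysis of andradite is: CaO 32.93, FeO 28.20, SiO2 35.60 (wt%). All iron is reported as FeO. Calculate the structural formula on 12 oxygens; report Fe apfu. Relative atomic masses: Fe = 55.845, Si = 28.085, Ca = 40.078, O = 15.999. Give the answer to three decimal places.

CaO (M=56.077): mol = 0.58723; Ca = 0.58723, O = 0.58723.
FeO (M=71.844): mol = 0.39252; Fe = 0.39252, O = 0.39252.
SiO2 (M=60.083): mol = 0.59251; Si = 0.59251, O = 1.18502.
ΣO = 2.16477; factor = 12/ΣO = 5.54331.
Fe apfu = 0.39252 × 5.54331 = 2.176.

2.176 Fe apfu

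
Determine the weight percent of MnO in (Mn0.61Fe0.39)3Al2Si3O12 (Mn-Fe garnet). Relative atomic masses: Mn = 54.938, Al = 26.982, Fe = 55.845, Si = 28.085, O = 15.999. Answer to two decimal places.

26.17 wt%

Molar mass of (Mn0.61Fe0.39)3Al2Si3O12 = 1.83×54.938 + 1.17×55.845 + 2×26.982 + 3×28.085 + 12×15.999 = 496.082 g/mol.
Each formula unit contains 1.83 Mn, equivalent to 1.83/1 = 1.8300 mol MnO.
M(MnO) = 1×54.938 + 1×15.999 = 70.937 g/mol.
Mass of MnO per formula unit = 1.8300 × 70.937 = 129.815 g.
MnO wt% = 129.815 / 496.082 × 100 = 26.17%.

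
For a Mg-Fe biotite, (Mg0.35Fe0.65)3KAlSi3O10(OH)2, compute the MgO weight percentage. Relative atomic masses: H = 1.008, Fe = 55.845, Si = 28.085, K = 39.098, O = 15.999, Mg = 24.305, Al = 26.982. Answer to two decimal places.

Formula mass = 478.757 g/mol.
1.05 Mg → 1.0500 mol MgO per formula unit; M(MgO) = 40.304, so MgO mass = 42.319 g.
42.319/478.757 × 100 = 8.84 wt%.

8.84 wt%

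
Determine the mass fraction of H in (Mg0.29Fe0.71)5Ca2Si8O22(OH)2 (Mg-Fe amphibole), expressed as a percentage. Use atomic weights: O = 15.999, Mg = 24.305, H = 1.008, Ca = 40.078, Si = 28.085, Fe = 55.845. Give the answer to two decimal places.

0.22 mass %

Molar mass of (Mg0.29Fe0.71)5Ca2Si8O22(OH)2: 1.45×24.305 + 3.55×55.845 + 2×40.078 + 8×28.085 + 24×15.999 + 2×1.008 = 924.320 g/mol.
Mass of H per formula unit: 2 × 1.008 = 2.016 g.
Weight fraction H = 2.016 / 924.320 = 0.0022.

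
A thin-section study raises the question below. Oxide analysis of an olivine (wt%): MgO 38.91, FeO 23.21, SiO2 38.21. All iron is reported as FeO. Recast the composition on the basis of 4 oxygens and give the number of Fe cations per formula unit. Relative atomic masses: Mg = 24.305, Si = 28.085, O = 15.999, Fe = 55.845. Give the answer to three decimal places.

38.91 wt% MgO ÷ 40.304 g/mol = 0.96541 mol, giving 0.96541 Mg and 0.96541 O.
23.21 wt% FeO ÷ 71.844 g/mol = 0.32306 mol, giving 0.32306 Fe and 0.32306 O.
38.21 wt% SiO2 ÷ 60.083 g/mol = 0.63595 mol, giving 0.63595 Si and 1.27190 O.
Oxygen sums to 2.56037; scaling by 4/2.56037 = 1.56227 puts the formula on 4 O.
Fe: 0.32306 × 1.56227 = 0.505 atoms per formula unit.

0.505 Fe apfu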